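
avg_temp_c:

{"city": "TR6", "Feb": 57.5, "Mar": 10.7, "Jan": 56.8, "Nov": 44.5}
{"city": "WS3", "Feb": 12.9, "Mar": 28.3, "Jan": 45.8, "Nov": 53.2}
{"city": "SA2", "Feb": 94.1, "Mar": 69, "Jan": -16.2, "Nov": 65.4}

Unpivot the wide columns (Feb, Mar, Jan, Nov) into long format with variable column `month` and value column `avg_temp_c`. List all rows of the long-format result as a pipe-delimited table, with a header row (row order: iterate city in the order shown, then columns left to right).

| city | month | avg_temp_c |
| TR6 | Feb | 57.5 |
| TR6 | Mar | 10.7 |
| TR6 | Jan | 56.8 |
| TR6 | Nov | 44.5 |
| WS3 | Feb | 12.9 |
| WS3 | Mar | 28.3 |
| WS3 | Jan | 45.8 |
| WS3 | Nov | 53.2 |
| SA2 | Feb | 94.1 |
| SA2 | Mar | 69 |
| SA2 | Jan | -16.2 |
| SA2 | Nov | 65.4 |

Each (city, column) pair becomes one row: 3 × 4 = 12 rows.
For example, (TR6, Feb) → avg_temp_c=57.5.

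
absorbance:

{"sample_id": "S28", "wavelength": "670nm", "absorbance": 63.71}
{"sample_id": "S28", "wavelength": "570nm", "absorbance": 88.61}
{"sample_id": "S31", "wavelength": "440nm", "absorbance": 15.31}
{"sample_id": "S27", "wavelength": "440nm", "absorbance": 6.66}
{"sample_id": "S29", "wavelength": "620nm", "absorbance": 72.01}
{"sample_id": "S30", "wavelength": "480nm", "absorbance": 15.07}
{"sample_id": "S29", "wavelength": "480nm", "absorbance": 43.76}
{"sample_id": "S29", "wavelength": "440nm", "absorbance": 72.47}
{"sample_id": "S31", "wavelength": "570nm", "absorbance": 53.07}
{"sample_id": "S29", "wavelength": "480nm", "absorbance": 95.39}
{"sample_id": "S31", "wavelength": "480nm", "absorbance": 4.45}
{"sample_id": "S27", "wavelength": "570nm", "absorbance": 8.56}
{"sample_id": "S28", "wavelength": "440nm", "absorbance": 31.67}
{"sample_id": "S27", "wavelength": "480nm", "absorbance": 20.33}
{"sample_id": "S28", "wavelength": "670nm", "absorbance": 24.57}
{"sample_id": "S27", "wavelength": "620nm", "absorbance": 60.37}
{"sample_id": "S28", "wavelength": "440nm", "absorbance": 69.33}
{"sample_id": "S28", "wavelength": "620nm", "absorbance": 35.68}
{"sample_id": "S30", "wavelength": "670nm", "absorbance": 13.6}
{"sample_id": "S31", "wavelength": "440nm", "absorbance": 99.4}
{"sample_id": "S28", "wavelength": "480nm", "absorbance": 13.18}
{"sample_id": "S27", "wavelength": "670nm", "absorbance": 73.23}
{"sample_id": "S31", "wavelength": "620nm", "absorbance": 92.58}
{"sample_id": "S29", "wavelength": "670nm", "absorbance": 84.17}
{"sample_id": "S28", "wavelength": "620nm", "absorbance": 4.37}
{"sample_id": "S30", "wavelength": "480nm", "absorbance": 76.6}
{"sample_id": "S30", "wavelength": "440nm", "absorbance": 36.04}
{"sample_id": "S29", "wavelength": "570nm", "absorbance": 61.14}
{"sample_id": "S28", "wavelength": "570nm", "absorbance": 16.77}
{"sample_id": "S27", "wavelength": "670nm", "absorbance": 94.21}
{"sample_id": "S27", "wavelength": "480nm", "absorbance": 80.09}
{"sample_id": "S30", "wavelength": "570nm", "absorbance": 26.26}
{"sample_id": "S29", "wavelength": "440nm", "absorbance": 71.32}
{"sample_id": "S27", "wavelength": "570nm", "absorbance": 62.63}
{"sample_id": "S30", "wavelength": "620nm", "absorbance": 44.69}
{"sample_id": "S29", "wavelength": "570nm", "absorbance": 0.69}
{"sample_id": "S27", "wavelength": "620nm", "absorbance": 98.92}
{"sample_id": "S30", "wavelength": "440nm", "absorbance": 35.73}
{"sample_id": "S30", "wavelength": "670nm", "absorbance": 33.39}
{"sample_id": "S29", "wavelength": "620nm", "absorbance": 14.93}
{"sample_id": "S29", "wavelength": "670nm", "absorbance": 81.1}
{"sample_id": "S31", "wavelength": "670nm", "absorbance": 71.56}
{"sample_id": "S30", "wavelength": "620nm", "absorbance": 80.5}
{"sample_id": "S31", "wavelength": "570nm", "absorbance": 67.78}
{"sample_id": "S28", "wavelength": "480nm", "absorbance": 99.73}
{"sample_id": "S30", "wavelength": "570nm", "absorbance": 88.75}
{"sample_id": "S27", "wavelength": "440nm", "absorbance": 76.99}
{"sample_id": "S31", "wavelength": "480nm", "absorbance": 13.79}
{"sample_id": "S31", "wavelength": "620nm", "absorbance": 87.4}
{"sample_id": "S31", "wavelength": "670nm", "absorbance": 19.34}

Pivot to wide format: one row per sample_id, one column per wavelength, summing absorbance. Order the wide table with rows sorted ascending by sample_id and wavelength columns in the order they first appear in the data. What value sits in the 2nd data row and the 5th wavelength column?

With rows sorted ascending by sample_id, row 2 is sample_id=S28. wavelength columns in first-appearance order: 670nm, 570nm, 440nm, 620nm, 480nm; column 5 is 480nm.
Long rows with sample_id=S28, wavelength=480nm: 13.18 + 99.73 = 112.91.

112.91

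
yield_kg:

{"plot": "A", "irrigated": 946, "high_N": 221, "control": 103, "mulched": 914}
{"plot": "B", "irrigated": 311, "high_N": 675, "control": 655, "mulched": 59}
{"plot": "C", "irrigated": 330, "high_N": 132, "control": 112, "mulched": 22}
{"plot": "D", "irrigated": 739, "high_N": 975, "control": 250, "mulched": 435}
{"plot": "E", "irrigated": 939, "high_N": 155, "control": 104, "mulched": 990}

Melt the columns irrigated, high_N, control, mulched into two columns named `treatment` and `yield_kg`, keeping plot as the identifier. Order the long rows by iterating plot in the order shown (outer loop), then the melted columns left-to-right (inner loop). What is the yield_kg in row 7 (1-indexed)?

20 rows total (5 × 4). Row 7: index ⌊(7-1)/4⌋ = 1 into plot → B; (7-1) mod 4 = 2 into the melted columns → control.
So row 7 is (B, control, 655); yield_kg = 655.

655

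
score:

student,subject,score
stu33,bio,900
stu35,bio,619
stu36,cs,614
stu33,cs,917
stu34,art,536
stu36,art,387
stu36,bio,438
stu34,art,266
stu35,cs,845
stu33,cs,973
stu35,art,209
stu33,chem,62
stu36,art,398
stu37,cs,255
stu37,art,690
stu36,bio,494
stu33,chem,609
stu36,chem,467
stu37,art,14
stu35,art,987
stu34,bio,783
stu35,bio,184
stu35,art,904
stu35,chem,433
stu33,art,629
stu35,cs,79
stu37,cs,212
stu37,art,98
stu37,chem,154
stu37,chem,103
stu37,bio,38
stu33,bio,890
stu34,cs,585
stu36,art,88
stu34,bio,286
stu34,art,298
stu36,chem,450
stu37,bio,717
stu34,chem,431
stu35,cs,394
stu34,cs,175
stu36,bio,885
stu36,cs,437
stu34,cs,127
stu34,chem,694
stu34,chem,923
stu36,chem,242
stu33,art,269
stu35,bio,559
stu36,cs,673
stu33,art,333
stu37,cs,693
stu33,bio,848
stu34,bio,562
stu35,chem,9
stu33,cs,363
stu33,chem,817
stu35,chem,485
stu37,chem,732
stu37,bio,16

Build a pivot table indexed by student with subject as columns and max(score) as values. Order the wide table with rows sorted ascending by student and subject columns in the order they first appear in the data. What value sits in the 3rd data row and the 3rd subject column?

With rows sorted ascending by student, row 3 is student=stu35. subject columns in first-appearance order: bio, cs, art, chem; column 3 is art.
Long rows with student=stu35, subject=art: max(209, 987, 904) = 987.

987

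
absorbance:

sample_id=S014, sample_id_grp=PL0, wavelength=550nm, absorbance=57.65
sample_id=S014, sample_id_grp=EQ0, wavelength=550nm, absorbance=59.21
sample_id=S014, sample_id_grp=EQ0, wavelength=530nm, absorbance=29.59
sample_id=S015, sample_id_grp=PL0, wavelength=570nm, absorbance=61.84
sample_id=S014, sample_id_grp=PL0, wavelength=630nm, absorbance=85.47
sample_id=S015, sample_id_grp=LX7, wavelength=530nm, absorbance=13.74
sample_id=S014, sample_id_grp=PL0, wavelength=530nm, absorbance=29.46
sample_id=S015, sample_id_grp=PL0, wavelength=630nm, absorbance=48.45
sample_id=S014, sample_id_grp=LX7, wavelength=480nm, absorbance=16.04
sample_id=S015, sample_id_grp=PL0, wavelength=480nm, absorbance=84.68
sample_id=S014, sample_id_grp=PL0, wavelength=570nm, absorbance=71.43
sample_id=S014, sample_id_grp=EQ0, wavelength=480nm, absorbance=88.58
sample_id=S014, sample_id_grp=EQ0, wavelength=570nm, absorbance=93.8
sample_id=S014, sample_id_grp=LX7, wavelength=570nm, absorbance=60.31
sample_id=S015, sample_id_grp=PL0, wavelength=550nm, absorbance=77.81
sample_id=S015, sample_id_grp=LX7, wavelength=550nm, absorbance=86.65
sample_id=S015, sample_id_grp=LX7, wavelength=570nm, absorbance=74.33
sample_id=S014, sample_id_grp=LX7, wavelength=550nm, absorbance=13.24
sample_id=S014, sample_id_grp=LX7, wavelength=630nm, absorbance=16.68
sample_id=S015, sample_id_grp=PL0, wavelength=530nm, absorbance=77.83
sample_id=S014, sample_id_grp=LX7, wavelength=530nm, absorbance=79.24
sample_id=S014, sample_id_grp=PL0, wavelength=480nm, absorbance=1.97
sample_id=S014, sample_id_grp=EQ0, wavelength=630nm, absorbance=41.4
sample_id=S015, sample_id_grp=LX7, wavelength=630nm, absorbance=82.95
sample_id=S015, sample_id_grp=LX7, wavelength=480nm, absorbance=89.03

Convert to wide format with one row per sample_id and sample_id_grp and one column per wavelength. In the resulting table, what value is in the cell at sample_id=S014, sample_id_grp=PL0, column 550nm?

57.65

Wide layout: rows indexed by sample_id and sample_id_grp, columns are the 5 distinct wavelength values (550nm, 530nm, 570nm, 630nm, 480nm).
Cell (sample_id=S014, sample_id_grp=PL0, wavelength=550nm) draws from the long row where sample_id=S014, sample_id_grp=PL0 and wavelength=550nm, which has absorbance=57.65.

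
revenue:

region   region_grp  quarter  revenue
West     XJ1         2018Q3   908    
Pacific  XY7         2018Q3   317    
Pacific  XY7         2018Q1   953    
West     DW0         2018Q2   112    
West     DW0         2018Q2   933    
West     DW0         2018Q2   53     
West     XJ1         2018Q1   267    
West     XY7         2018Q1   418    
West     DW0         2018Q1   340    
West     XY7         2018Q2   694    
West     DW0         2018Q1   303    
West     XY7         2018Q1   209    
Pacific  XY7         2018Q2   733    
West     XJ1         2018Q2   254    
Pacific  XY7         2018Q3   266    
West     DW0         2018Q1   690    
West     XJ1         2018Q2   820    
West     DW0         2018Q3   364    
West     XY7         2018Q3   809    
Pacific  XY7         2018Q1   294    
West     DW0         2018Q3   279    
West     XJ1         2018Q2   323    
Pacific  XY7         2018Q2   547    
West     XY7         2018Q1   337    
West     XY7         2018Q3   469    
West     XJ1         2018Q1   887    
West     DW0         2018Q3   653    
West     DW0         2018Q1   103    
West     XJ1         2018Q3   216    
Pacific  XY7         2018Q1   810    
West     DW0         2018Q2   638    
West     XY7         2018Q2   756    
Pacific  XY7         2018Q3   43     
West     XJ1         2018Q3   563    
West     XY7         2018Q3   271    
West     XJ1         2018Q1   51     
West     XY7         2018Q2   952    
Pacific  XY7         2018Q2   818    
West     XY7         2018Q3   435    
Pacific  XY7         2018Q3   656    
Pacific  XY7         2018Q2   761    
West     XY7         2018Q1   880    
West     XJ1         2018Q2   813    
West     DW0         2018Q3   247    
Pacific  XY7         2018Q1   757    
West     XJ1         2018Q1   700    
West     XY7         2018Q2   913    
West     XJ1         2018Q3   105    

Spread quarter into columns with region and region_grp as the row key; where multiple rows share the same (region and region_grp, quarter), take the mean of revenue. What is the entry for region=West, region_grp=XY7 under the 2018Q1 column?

Rows with region=West, region_grp=XY7 and quarter=2018Q1: revenue values are 418, 209, 337, 880.
(418 + 209 + 337 + 880) / 4 = 461.

461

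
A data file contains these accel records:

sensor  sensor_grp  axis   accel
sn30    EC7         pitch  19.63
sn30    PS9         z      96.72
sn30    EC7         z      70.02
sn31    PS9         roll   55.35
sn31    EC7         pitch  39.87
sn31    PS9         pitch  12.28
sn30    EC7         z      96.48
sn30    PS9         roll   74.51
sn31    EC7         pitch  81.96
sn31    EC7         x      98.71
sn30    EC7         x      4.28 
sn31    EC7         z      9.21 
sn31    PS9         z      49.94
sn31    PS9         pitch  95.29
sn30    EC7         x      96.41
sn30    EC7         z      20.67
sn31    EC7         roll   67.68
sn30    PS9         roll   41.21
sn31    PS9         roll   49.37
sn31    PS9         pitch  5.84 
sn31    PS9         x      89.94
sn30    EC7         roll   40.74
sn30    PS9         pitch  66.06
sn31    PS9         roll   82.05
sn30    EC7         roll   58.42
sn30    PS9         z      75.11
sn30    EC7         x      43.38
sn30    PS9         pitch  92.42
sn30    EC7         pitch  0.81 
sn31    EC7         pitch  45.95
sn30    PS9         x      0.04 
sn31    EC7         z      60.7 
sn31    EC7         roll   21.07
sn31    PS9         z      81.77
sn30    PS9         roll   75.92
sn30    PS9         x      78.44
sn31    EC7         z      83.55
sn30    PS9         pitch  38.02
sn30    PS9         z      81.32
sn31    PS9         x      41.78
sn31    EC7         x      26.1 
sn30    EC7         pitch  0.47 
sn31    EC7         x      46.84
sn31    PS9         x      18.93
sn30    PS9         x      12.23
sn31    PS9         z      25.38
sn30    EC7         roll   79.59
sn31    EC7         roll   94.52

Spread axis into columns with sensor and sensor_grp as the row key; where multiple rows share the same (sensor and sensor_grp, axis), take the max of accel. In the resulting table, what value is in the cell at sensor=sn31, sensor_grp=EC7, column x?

Rows with sensor=sn31, sensor_grp=EC7 and axis=x: accel values are 98.71, 26.1, 46.84.
max(98.71, 26.1, 46.84) = 98.71.

98.71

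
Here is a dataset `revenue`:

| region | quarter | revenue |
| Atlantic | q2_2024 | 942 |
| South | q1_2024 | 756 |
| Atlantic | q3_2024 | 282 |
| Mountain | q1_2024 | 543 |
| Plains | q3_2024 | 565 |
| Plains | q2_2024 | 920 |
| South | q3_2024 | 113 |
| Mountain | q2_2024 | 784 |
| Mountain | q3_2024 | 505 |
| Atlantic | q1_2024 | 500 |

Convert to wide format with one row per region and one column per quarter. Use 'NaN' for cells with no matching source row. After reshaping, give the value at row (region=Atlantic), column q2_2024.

The long row with region=Atlantic, quarter=q2_2024 has revenue=942.

942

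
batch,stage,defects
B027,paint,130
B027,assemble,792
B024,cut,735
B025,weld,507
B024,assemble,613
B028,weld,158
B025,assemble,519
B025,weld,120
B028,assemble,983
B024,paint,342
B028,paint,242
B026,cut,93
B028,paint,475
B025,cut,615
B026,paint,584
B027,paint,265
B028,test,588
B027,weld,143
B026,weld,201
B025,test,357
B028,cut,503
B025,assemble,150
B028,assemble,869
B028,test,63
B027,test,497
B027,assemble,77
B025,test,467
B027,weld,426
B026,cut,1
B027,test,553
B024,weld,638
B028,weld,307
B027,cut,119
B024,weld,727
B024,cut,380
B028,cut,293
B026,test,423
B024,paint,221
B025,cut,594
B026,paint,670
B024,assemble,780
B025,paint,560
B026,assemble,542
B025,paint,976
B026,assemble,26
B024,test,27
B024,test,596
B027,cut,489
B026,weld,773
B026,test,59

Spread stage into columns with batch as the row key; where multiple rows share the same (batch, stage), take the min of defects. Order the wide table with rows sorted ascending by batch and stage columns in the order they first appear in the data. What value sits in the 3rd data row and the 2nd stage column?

26

With rows sorted ascending by batch, row 3 is batch=B026. stage columns in first-appearance order: paint, assemble, cut, weld, test; column 2 is assemble.
Long rows with batch=B026, stage=assemble: min(542, 26) = 26.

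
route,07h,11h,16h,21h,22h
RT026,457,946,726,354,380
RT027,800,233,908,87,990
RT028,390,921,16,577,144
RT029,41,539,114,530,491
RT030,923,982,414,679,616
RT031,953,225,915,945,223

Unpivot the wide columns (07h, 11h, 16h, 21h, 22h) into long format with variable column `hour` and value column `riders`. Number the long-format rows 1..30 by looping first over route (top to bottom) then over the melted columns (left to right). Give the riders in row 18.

114

30 rows total (6 × 5). Row 18: index ⌊(18-1)/5⌋ = 3 into route → RT029; (18-1) mod 5 = 2 into the melted columns → 16h.
So row 18 is (RT029, 16h, 114); riders = 114.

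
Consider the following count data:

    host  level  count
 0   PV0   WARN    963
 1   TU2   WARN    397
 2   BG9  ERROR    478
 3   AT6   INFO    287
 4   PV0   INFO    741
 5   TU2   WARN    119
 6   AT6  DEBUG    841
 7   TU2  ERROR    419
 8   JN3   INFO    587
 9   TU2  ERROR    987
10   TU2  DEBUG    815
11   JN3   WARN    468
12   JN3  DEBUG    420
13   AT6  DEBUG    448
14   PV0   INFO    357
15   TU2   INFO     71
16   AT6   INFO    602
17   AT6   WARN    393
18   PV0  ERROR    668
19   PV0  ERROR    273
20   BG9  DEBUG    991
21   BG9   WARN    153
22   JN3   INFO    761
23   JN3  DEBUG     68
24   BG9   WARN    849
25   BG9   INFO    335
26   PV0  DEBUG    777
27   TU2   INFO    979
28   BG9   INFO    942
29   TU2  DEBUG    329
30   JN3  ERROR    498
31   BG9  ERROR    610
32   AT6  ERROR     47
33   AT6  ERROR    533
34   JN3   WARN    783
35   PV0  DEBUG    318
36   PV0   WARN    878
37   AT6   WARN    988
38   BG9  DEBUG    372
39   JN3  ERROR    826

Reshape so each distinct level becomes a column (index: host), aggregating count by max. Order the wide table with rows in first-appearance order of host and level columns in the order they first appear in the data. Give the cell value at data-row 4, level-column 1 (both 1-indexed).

With rows in first-appearance order of host, row 4 is host=AT6. level columns in first-appearance order: WARN, ERROR, INFO, DEBUG; column 1 is WARN.
Long rows with host=AT6, level=WARN: max(393, 988) = 988.

988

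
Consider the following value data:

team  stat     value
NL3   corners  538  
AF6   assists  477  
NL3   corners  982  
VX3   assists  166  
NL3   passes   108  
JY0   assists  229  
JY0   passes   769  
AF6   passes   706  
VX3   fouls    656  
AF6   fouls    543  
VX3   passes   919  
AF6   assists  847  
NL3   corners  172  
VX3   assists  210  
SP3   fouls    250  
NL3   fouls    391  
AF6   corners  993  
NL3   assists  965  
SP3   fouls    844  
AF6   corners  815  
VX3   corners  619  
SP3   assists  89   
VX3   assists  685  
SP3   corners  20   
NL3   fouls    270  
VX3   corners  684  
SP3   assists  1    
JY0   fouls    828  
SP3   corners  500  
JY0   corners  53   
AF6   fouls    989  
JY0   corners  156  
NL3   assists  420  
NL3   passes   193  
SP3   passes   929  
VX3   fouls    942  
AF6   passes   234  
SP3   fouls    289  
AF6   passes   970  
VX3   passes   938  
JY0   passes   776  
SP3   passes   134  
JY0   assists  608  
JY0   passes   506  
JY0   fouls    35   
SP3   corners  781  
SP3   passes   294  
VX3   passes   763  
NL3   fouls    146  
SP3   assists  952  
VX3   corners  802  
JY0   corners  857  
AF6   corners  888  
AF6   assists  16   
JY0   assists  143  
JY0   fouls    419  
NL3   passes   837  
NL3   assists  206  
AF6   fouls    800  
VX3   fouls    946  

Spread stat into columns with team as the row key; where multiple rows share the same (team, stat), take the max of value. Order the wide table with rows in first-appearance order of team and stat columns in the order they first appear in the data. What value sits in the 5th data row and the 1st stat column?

781

With rows in first-appearance order of team, row 5 is team=SP3. stat columns in first-appearance order: corners, assists, passes, fouls; column 1 is corners.
Long rows with team=SP3, stat=corners: max(20, 500, 781) = 781.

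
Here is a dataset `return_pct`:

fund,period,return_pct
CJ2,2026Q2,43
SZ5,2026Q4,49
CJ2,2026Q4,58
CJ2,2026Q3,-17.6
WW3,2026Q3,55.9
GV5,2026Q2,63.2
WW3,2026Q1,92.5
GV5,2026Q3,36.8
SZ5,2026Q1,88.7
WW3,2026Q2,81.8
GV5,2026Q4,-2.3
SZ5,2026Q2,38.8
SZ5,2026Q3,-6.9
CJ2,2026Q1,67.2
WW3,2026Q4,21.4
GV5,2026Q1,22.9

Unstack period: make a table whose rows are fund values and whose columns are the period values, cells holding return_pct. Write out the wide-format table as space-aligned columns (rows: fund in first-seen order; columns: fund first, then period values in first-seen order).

Columns: fund plus the 4 distinct period values (2026Q2, 2026Q4, 2026Q3, 2026Q1).
For example, row CJ2 column 2026Q2 takes return_pct=43 from the long row (CJ2, 2026Q2).

fund  2026Q2  2026Q4  2026Q3  2026Q1
CJ2   43      58      -17.6   67.2  
SZ5   38.8    49      -6.9    88.7  
WW3   81.8    21.4    55.9    92.5  
GV5   63.2    -2.3    36.8    22.9  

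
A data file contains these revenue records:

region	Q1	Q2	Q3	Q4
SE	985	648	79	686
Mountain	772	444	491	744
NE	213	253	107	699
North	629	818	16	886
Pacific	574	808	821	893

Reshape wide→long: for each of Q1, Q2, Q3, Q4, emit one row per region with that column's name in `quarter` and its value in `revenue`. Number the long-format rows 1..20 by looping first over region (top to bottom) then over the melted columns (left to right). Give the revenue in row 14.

818

20 rows total (5 × 4). Row 14: index ⌊(14-1)/4⌋ = 3 into region → North; (14-1) mod 4 = 1 into the melted columns → Q2.
So row 14 is (North, Q2, 818); revenue = 818.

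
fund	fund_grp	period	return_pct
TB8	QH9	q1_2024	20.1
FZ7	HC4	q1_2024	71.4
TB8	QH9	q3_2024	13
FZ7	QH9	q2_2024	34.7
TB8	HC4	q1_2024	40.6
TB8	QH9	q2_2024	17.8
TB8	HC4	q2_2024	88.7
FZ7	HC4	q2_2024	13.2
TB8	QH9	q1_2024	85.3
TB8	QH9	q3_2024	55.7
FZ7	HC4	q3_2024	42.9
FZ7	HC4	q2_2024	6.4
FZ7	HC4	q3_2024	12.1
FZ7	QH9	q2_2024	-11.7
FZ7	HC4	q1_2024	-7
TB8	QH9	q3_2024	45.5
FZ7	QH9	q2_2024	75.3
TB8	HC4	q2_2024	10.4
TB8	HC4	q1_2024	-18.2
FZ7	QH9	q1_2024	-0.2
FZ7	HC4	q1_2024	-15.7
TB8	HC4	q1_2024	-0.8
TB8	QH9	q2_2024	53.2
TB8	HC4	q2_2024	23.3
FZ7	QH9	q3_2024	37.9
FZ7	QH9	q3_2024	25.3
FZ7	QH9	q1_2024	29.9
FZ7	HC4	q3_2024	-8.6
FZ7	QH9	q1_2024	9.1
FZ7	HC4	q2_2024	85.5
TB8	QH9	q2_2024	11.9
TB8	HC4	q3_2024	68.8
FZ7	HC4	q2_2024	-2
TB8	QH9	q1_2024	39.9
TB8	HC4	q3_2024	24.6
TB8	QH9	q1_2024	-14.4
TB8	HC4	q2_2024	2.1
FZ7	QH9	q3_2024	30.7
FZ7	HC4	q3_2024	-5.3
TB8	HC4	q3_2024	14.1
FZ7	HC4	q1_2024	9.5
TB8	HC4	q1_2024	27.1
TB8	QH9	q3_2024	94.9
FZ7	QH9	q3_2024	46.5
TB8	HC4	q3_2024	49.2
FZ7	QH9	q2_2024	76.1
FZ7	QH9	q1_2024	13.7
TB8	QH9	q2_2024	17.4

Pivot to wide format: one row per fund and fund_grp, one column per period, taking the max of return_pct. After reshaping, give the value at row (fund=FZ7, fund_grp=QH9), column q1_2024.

29.9

Rows with fund=FZ7, fund_grp=QH9 and period=q1_2024: return_pct values are -0.2, 29.9, 9.1, 13.7.
max(-0.2, 29.9, 9.1, 13.7) = 29.9.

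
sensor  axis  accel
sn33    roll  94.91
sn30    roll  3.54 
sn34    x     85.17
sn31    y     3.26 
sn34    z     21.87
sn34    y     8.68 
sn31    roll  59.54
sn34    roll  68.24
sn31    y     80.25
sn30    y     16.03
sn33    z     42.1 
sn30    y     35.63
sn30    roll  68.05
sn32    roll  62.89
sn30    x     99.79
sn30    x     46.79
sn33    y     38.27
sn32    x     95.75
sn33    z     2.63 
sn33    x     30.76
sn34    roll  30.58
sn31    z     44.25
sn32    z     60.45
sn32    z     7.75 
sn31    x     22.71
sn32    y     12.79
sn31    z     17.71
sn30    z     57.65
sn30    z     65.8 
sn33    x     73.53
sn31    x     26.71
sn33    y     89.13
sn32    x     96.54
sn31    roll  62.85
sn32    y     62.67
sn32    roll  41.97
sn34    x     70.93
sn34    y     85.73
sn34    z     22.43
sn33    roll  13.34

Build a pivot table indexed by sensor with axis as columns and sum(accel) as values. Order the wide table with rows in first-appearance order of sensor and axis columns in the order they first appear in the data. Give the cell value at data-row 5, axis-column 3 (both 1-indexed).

75.46

With rows in first-appearance order of sensor, row 5 is sensor=sn32. axis columns in first-appearance order: roll, x, y, z; column 3 is y.
Long rows with sensor=sn32, axis=y: 12.79 + 62.67 = 75.46.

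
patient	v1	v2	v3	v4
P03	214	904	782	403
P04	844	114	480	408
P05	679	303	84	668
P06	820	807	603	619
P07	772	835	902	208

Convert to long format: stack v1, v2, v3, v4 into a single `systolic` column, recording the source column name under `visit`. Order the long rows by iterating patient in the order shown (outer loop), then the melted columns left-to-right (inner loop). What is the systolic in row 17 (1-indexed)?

20 rows total (5 × 4). Row 17: index ⌊(17-1)/4⌋ = 4 into patient → P07; (17-1) mod 4 = 0 into the melted columns → v1.
So row 17 is (P07, v1, 772); systolic = 772.

772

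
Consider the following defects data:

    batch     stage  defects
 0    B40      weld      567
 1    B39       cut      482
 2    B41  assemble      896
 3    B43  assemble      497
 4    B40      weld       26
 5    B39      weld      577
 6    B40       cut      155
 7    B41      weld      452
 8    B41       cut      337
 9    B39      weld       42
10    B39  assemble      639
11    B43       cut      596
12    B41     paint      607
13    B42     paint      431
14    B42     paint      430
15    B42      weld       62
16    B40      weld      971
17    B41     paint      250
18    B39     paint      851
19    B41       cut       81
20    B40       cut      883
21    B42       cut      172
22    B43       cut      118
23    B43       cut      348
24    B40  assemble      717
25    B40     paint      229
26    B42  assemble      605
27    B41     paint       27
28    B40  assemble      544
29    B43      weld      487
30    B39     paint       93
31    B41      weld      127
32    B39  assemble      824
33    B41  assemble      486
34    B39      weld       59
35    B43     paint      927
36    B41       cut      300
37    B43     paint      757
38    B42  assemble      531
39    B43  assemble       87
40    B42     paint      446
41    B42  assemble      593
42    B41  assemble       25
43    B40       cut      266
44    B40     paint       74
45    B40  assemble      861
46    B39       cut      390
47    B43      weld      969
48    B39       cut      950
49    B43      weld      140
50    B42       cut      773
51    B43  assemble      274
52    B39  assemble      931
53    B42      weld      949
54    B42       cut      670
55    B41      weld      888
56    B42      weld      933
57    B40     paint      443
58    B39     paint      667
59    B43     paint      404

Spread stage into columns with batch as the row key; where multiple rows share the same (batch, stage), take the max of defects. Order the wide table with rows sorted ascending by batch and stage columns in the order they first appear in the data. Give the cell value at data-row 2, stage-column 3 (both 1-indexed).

861

With rows sorted ascending by batch, row 2 is batch=B40. stage columns in first-appearance order: weld, cut, assemble, paint; column 3 is assemble.
Long rows with batch=B40, stage=assemble: max(717, 544, 861) = 861.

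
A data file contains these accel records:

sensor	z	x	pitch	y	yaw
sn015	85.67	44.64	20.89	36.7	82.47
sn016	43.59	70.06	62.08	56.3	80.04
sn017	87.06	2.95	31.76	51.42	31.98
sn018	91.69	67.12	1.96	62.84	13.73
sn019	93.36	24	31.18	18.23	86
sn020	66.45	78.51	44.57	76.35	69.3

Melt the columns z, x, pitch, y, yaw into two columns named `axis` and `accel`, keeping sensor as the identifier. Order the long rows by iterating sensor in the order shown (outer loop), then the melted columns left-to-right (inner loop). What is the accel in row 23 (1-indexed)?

31.18

30 rows total (6 × 5). Row 23: index ⌊(23-1)/5⌋ = 4 into sensor → sn019; (23-1) mod 5 = 2 into the melted columns → pitch.
So row 23 is (sn019, pitch, 31.18); accel = 31.18.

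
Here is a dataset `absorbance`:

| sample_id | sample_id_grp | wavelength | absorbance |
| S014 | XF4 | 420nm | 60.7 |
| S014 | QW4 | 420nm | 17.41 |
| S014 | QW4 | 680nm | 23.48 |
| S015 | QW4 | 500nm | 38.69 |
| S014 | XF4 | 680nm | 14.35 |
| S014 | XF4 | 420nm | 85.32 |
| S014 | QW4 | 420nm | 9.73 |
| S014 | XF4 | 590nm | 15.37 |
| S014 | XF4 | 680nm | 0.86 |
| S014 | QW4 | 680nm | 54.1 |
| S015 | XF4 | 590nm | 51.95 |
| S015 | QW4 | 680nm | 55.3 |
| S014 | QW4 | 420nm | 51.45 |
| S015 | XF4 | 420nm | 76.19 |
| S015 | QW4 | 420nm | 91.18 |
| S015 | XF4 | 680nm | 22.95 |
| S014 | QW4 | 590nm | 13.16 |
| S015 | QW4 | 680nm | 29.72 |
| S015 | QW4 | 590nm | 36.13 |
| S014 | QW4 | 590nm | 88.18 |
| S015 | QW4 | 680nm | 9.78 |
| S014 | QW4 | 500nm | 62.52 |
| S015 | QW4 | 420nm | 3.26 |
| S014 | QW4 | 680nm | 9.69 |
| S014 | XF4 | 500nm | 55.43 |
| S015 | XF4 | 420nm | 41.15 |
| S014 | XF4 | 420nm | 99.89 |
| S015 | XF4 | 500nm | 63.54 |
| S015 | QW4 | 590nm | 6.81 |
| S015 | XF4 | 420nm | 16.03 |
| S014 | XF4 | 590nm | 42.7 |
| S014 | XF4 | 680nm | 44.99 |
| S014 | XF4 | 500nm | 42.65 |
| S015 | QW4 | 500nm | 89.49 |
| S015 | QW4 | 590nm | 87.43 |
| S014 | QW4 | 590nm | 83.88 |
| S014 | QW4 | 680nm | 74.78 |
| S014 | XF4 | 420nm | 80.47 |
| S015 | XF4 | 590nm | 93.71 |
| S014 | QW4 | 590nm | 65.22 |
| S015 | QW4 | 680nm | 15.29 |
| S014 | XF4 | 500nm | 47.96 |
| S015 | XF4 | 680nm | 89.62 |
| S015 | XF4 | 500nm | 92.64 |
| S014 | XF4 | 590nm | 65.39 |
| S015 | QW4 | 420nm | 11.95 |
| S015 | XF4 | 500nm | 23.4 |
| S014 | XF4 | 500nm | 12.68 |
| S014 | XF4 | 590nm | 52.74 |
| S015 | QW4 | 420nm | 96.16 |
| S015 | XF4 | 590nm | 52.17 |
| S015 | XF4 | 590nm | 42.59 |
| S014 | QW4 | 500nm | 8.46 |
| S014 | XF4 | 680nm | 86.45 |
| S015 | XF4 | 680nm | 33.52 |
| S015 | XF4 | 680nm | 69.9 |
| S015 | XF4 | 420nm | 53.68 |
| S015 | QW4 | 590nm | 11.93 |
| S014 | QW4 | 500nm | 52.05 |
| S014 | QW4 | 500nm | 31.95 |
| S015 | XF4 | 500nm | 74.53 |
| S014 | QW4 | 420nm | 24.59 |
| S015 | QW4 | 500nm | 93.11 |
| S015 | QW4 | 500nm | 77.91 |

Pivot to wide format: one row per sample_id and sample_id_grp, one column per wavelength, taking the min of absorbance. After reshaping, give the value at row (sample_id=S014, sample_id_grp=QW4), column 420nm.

Rows with sample_id=S014, sample_id_grp=QW4 and wavelength=420nm: absorbance values are 17.41, 9.73, 51.45, 24.59.
min(17.41, 9.73, 51.45, 24.59) = 9.73.

9.73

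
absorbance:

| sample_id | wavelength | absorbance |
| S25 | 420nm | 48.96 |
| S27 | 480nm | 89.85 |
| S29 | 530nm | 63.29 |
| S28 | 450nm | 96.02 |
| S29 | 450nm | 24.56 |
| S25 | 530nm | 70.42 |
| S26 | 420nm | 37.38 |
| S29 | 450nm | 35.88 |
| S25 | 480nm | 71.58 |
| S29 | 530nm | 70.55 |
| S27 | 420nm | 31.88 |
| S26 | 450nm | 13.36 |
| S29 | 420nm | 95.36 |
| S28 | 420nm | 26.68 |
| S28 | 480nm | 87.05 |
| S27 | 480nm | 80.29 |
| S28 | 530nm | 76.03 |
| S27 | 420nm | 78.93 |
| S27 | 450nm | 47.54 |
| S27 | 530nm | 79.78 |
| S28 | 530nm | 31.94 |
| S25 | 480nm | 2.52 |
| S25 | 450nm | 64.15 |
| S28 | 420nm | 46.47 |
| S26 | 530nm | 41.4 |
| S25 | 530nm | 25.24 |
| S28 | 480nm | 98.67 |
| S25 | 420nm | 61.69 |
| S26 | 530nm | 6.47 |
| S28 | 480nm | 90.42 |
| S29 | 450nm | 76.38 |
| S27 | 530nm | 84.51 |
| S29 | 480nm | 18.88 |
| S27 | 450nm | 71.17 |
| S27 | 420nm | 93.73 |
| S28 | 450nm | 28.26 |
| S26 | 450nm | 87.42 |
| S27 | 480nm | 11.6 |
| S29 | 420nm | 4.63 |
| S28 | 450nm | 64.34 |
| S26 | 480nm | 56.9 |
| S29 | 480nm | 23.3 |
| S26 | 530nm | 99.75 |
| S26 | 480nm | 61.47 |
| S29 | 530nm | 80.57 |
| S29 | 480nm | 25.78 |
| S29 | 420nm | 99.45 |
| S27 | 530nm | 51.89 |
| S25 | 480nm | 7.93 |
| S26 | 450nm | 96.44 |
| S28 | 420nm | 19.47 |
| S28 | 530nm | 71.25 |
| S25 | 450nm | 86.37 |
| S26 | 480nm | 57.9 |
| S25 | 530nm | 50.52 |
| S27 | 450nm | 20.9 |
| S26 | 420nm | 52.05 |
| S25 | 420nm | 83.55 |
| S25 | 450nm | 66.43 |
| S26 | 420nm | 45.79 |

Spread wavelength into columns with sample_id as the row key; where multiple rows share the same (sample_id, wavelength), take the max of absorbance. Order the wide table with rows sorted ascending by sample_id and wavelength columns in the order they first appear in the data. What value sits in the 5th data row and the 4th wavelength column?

76.38

With rows sorted ascending by sample_id, row 5 is sample_id=S29. wavelength columns in first-appearance order: 420nm, 480nm, 530nm, 450nm; column 4 is 450nm.
Long rows with sample_id=S29, wavelength=450nm: max(24.56, 35.88, 76.38) = 76.38.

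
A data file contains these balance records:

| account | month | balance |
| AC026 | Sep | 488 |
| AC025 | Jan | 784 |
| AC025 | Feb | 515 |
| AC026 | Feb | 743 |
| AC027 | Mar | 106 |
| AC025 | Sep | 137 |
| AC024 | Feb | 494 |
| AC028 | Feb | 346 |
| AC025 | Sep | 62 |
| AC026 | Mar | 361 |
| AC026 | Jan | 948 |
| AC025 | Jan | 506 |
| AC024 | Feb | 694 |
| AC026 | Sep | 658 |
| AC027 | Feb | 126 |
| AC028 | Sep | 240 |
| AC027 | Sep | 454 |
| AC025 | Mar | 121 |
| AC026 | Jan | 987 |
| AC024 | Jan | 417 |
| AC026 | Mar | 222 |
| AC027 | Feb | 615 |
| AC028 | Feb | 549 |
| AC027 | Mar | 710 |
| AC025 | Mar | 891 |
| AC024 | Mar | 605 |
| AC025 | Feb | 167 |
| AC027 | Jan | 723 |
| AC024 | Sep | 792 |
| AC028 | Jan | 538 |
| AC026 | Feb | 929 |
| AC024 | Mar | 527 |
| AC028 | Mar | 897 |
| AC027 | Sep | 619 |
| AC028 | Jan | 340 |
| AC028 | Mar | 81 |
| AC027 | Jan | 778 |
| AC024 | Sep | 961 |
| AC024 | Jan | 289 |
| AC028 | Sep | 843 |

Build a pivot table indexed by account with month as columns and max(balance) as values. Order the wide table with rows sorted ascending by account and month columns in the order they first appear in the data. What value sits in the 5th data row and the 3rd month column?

549

With rows sorted ascending by account, row 5 is account=AC028. month columns in first-appearance order: Sep, Jan, Feb, Mar; column 3 is Feb.
Long rows with account=AC028, month=Feb: max(346, 549) = 549.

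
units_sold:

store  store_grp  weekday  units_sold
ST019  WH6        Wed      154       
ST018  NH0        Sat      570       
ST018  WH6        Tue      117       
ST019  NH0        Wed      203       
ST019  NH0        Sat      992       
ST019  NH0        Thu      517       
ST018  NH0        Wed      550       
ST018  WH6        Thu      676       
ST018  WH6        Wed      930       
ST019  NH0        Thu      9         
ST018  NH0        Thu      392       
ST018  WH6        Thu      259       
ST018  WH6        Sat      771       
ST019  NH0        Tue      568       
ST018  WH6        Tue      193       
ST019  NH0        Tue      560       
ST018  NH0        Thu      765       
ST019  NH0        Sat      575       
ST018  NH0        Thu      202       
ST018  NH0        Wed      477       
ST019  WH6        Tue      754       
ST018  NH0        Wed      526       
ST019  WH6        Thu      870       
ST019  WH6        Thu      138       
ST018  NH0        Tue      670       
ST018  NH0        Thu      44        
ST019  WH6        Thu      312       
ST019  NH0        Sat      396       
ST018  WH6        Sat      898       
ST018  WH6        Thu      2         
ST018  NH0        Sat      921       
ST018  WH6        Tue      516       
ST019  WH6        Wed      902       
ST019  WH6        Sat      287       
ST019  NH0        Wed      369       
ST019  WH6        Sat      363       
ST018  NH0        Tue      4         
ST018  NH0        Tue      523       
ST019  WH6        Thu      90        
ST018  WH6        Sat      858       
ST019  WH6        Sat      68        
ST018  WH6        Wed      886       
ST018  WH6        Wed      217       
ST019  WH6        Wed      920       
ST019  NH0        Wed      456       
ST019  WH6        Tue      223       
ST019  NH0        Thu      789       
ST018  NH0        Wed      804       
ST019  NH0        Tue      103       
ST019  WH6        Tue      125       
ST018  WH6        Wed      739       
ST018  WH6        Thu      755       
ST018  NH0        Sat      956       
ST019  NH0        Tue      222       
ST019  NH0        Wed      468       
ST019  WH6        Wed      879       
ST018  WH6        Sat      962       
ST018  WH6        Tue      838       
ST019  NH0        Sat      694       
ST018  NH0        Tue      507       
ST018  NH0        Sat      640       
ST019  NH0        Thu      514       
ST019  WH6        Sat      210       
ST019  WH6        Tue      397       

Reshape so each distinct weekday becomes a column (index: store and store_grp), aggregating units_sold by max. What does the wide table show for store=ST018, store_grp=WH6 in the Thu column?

755

Rows with store=ST018, store_grp=WH6 and weekday=Thu: units_sold values are 676, 259, 2, 755.
max(676, 259, 2, 755) = 755.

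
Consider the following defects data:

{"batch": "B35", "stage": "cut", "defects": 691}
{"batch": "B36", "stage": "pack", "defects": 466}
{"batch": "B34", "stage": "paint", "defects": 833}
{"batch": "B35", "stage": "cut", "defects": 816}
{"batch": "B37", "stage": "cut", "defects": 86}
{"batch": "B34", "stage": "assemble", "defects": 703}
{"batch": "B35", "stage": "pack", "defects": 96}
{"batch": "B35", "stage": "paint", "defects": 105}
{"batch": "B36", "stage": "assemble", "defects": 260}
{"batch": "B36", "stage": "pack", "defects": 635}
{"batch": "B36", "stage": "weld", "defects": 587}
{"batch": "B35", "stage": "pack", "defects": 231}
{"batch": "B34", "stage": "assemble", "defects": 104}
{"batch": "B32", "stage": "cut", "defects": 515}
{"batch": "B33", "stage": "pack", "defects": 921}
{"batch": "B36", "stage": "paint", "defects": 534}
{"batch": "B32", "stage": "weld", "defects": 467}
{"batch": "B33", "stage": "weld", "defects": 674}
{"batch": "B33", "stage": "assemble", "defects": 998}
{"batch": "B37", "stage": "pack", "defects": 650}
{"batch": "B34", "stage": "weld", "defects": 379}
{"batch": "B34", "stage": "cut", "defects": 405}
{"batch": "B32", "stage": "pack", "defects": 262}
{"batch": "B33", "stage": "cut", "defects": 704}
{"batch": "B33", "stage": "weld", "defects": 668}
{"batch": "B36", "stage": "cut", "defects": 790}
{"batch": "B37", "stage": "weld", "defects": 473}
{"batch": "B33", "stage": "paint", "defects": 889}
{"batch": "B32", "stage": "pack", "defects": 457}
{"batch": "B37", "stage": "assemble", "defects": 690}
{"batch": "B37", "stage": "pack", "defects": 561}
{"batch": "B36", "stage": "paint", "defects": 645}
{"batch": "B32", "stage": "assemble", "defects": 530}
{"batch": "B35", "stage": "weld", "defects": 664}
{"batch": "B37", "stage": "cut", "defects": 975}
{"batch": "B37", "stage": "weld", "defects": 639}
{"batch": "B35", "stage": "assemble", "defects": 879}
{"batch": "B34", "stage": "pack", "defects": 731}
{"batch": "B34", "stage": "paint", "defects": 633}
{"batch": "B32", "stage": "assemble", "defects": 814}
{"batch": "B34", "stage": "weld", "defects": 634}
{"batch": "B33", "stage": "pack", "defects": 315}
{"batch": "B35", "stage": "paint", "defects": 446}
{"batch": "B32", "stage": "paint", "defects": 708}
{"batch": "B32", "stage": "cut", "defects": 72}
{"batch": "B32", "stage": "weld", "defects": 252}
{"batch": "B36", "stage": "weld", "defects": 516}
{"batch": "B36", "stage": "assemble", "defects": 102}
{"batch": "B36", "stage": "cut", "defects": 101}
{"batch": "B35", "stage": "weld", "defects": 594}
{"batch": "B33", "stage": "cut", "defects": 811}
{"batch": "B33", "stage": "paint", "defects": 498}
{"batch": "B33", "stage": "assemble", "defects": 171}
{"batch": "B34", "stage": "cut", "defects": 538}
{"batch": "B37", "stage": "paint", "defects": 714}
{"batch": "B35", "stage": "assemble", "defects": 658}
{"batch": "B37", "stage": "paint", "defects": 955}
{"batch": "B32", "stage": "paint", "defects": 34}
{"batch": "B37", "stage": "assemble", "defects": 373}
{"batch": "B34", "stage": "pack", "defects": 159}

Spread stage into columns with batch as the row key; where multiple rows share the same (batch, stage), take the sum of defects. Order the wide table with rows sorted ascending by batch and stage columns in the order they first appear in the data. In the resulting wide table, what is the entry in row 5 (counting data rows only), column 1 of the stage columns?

With rows sorted ascending by batch, row 5 is batch=B36. stage columns in first-appearance order: cut, pack, paint, assemble, weld; column 1 is cut.
Long rows with batch=B36, stage=cut: 790 + 101 = 891.

891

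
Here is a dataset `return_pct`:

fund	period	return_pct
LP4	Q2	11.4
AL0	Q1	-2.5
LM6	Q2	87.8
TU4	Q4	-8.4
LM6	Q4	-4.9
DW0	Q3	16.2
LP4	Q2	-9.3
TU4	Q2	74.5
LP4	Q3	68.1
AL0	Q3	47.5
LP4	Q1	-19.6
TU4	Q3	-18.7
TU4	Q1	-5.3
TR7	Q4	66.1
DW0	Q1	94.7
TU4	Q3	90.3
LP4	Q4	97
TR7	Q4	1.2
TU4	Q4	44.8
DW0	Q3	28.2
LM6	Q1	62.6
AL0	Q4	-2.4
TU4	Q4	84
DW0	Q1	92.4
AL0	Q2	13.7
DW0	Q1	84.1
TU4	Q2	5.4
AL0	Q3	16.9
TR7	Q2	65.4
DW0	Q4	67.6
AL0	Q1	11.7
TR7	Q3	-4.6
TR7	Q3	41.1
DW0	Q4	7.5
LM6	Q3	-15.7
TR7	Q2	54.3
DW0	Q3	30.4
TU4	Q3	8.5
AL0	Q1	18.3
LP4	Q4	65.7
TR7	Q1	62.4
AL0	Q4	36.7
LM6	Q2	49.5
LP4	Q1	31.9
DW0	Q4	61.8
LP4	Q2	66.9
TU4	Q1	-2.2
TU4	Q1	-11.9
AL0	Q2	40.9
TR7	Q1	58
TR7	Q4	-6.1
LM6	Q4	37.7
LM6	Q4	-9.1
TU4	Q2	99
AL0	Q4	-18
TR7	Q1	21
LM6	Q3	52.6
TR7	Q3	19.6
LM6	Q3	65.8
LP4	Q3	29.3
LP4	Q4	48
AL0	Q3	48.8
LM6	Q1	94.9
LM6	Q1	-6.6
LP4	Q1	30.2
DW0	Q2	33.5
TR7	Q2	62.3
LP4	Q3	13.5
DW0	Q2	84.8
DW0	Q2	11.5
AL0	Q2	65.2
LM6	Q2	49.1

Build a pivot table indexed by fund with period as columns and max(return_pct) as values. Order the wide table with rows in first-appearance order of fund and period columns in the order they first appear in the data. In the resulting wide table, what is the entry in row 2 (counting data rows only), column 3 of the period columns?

36.7

With rows in first-appearance order of fund, row 2 is fund=AL0. period columns in first-appearance order: Q2, Q1, Q4, Q3; column 3 is Q4.
Long rows with fund=AL0, period=Q4: max(-2.4, 36.7, -18) = 36.7.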